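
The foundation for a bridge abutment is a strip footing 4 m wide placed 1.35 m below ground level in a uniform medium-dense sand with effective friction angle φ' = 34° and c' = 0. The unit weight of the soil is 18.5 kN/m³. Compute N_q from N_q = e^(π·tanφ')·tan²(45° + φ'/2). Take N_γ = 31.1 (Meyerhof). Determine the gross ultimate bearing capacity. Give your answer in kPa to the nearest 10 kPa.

q_ult ≈ 1890 kPa

tan34° = 0.6745, so N_q = e^(π×0.6745)·tan²(62°) = 8.323 × 3.537 = 29.44.
Overburden at base level: q = 18.5 × 1.35 = 24.975 kPa.
Surcharge term q·N_q = 24.975 × 29.44 = 735.26 kPa; self-weight term 0.5·γ·B·N_γ = 0.5 × 18.5 × 4 × 31.1 = 1150.7 kPa.
q_ult = 735.26 + 1150.7 = 1886 kPa.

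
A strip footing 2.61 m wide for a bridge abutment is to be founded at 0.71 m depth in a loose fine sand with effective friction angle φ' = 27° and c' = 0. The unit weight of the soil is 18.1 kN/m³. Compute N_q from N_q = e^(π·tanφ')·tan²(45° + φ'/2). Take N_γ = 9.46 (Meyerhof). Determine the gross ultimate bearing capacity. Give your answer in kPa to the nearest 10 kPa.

q_ult ≈ 390 kPa

tan27° = 0.5095, so N_q = e^(π×0.5095)·tan²(58.5°) = 4.957 × 2.663 = 13.2.
Overburden at base level: q = 18.1 × 0.71 = 12.851 kPa.
Surcharge term q·N_q = 12.851 × 13.199 = 169.62 kPa; self-weight term 0.5·γ·B·N_γ = 0.5 × 18.1 × 2.61 × 9.46 = 223.45 kPa.
q_ult = 169.62 + 223.45 = 393.07 kPa.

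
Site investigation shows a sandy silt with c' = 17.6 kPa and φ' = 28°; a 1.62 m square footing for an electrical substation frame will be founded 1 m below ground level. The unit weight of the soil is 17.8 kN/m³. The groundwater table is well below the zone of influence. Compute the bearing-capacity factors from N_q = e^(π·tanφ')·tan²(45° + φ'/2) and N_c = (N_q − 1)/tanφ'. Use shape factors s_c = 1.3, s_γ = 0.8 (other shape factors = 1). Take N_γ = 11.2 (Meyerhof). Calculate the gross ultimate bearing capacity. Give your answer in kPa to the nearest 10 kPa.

tan28° = 0.5317, so N_q = e^(π×0.5317)·tan²(59°) = 5.314 × 2.77 = 14.72.
N_c = (14.72 − 1)/tan28° = 25.8.
q = γ·D_f = 17.8 × 1 = 17.8 kPa.
c·N_c·s_c = 17.6 × 25.803 × 1.3 = 590.38 kPa
q·N_q = 17.8 × 14.72 = 262.01 kPa
0.5·γ·B·N_γ·s_γ = 0.5 × 17.8 × 1.62 × 11.2 × 0.8 = 129.19 kPa
q_ult = 590.38 + 262.01 + 129.19 = 981.58 kPa.

q_ult ≈ 980 kPa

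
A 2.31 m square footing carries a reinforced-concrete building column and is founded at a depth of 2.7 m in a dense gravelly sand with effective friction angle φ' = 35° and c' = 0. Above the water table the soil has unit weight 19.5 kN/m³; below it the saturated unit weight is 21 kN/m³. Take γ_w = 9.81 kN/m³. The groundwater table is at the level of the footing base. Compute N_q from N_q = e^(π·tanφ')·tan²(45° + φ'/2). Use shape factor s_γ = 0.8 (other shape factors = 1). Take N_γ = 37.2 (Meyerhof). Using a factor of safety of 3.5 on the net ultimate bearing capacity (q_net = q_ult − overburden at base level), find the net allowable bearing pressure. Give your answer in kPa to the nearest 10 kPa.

N_q = e^(π·tan35°)·tan²(62.5°) = 33.3.
Overburden at base level: q = 19.5 × 2.7 = 52.65 kPa.
Below the base the soil is submerged, so the ½γBN_γ term uses γ' = 21 − 9.81 = 11.19 kN/m³.
Surcharge term q·N_q = 52.65 × 33.296 = 1753 kPa; self-weight term 0.5·γ·B·N_γ·s_γ = 0.5 × 11.19 × 2.31 × 37.2 × 0.8 = 384.63 kPa.
q_ult = 1753 + 384.63 = 2137.7 kPa.
q_net = 2137.7 − 52.65 = 2085 kPa.
q_all(net) = 2085 / 3.5 = 595.72 kPa.

q_all(net) ≈ 600 kPa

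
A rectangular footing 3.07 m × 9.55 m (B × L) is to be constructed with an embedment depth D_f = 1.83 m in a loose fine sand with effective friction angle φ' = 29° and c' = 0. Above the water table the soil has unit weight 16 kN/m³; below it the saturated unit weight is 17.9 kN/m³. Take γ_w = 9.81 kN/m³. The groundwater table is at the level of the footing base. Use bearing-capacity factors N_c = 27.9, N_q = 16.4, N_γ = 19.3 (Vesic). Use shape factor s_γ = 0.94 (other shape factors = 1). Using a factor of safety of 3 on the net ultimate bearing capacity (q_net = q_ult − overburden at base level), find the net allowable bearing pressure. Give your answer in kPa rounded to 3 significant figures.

q_all(net) ≈ 225 kPa

Effective surcharge at the founding depth q = γ·D_f = 16 × 1.83 = 29.28 kPa.
The water table coincides with the base, so in the self-weight term γ → γ' = 8.09 kN/m³.
q_ult = q·N_q + 0.5·γ·B·N_γ·s_γ
     = 29.28 × 16.4 + 0.5 × 8.09 × 3.07 × 19.3 × 0.94
     = 480.19 + 225.29 = 705.48 kPa.
q_net = 705.48 − 29.28 = 676.2 kPa.
q_all(net) = 676.2 / 3 = 225.4 kPa.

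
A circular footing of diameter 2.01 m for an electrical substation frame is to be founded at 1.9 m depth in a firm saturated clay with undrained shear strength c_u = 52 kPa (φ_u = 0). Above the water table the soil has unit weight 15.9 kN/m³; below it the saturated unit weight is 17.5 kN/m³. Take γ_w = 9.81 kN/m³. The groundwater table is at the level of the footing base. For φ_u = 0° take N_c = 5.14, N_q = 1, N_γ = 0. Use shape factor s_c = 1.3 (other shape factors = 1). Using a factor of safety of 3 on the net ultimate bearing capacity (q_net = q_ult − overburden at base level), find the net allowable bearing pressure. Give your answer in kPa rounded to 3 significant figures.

q_all(net) ≈ 116 kPa

Effective surcharge at the founding depth q = γ·D_f = 15.9 × 1.9 = 30.21 kPa.
q_ult = c·N_c·s_c + q·N_q
     = 52 × 5.14 × 1.3 + 30.21 × 1
     = 347.46 + 30.21 = 377.67 kPa.
q_net = 377.67 − 30.21 = 347.46 kPa.
q_all(net) = 347.46 / 3 = 115.82 kPa.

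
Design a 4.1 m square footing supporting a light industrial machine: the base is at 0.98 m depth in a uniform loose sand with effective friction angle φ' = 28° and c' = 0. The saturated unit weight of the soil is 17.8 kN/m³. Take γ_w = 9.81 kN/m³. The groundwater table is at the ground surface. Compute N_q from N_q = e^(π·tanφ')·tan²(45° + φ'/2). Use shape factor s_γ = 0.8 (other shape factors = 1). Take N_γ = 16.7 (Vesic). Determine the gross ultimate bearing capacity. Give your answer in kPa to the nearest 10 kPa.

tan28° = 0.5317, so N_q = e^(π×0.5317)·tan²(59°) = 5.314 × 2.77 = 14.72.
With the water table at the surface the whole profile is submerged: γ' = 17.8 − 9.81 = 7.99 kN/m³, so q = γ'·D_f = 7.8302 kPa; the same γ' applies in the ½γBN_γ term.
q_ult = q·N_q + 0.5·γ·B·N_γ·s_γ
     = 7.8302 × 14.72 + 0.5 × 7.99 × 4.1 × 16.7 × 0.8
     = 115.26 + 218.83 = 334.09 kPa.

q_ult ≈ 330 kPa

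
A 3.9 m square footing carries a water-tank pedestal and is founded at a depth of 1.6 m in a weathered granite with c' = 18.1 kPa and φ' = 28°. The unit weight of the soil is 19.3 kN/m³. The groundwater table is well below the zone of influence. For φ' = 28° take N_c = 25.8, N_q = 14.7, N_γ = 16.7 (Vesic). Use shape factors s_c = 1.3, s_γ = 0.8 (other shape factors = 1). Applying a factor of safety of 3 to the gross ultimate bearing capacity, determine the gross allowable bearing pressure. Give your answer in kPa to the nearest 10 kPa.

q_all ≈ 520 kPa

q = γ·D_f = 19.3 × 1.6 = 30.88 kPa.
c·N_c·s_c = 18.1 × 25.8 × 1.3 = 607.07 kPa
q·N_q = 30.88 × 14.7 = 453.94 kPa
0.5·γ·B·N_γ·s_γ = 0.5 × 19.3 × 3.9 × 16.7 × 0.8 = 502.8 kPa
q_ult = 607.07 + 453.94 + 502.8 = 1563.8 kPa.
q_all = q_ult / FS = 1563.8 / 3 = 521.27 kPa.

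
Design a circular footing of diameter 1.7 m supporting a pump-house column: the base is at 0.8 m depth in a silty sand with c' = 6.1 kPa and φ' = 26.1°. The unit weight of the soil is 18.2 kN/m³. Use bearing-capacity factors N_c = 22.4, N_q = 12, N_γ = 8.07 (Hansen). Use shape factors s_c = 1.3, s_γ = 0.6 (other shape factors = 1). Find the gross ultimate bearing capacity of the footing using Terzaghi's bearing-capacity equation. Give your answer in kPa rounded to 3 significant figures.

q_ult ≈ 427 kPa

q = γ·D_f = 18.2 × 0.8 = 14.56 kPa.
c·N_c·s_c = 6.1 × 22.4 × 1.3 = 177.63 kPa
q·N_q = 14.56 × 12 = 174.72 kPa
0.5·γ·B·N_γ·s_γ = 0.5 × 18.2 × 1.7 × 8.07 × 0.6 = 74.906 kPa
q_ult = 177.63 + 174.72 + 74.906 = 427.26 kPa.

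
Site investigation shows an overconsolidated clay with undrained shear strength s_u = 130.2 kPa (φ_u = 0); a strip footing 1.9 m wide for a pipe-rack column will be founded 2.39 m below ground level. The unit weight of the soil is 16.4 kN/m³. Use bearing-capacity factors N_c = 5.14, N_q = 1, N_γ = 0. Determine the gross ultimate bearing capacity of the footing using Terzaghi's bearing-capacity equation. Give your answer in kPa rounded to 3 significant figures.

q = γ·D_f = 16.4 × 2.39 = 39.196 kPa.
c·N_c = 130.2 × 5.14 = 669.23 kPa
q·N_q = 39.196 × 1 = 39.196 kPa
q_ult = 669.23 + 39.196 = 708.42 kPa.

q_ult ≈ 708 kPa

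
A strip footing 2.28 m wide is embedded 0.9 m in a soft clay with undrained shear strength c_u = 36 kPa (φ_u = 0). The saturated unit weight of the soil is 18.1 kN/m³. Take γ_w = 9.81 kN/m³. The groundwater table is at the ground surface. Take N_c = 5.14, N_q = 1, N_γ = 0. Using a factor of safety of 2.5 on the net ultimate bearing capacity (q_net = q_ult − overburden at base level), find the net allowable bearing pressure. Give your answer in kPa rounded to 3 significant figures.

q_all(net) ≈ 74 kPa

γ' = 18.1 − 9.81 = 8.29 kN/m³ (submerged throughout). q = 8.29 × 0.9 = 7.461 kPa.
c·N_c = 36 × 5.14 = 185.04 kPa
q·N_q = 7.461 × 1 = 7.461 kPa
q_ult = 185.04 + 7.461 = 192.5 kPa.
q_net = 192.5 − 7.461 = 185.04 kPa.
q_all(net) = 185.04 / 2.5 = 74.016 kPa.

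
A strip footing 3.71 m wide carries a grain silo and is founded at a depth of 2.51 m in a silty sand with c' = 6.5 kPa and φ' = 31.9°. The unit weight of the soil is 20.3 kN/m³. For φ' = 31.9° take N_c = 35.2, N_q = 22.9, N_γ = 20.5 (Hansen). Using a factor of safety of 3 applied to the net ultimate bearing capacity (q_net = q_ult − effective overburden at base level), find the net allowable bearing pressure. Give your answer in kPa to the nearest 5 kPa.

q_all(net) ≈ 705 kPa

q = γ·D_f = 20.3 × 2.51 = 50.953 kPa.
c·N_c = 6.5 × 35.2 = 228.8 kPa
q·N_q = 50.953 × 22.9 = 1166.8 kPa
0.5·γ·B·N_γ = 0.5 × 20.3 × 3.71 × 20.5 = 771.96 kPa
q_ult = 228.8 + 1166.8 + 771.96 = 2167.6 kPa.
Net ultimate: q_net = 2167.6 − 50.953 = 2116.6 kPa.
q_all(net) = 2116.6 / 3 = 705.54 kPa.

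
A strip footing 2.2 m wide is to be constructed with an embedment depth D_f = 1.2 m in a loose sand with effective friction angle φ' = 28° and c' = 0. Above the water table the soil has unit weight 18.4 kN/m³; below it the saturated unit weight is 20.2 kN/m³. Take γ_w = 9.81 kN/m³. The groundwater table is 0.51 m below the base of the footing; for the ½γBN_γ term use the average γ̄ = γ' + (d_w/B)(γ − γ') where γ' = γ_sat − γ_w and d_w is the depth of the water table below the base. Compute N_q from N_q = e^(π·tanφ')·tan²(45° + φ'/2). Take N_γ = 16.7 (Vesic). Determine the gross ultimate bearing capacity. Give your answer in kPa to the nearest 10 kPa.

tan28° = 0.5317, so N_q = e^(π×0.5317)·tan²(59°) = 5.314 × 2.77 = 14.72.
q = γ·D_f = 18.4 × 1.2 = 22.08 kPa.
γ' = 10.39 kN/m³; averaging over the depth B below the base, γ̄ = γ' + (d_w/B)(γ − γ') = 12.247 kN/m³.
q·N_q = 22.08 × 14.72 = 325.01 kPa
0.5·γ·B·N_γ = 0.5 × 12.247 × 2.2 × 16.7 = 224.97 kPa
q_ult = 325.01 + 224.97 = 549.99 kPa.

q_ult ≈ 550 kPa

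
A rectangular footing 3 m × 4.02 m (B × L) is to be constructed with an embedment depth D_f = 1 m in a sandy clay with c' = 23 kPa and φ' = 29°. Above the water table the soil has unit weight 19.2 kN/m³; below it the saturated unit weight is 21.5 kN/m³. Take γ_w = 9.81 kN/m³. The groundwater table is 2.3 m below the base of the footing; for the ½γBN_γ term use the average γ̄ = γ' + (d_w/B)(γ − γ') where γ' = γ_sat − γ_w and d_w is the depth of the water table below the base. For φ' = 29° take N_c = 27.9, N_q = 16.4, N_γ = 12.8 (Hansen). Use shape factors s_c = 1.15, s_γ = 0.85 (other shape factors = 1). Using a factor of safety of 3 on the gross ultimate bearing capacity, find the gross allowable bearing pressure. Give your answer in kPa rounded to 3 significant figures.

q_all ≈ 446 kPa

Overburden at base level: q = 19.2 × 1 = 19.2 kPa.
The water table is 2.3 m below the base (< B = 3 m), so the ½γBN_γ term uses γ̄ = γ' + (d_w/B)(γ − γ') = 11.69 + (2.3/3)(19.2 − 11.69) = 17.448 kN/m³.
Cohesion term c·N_c·s_c = 23 × 27.9 × 1.15 = 737.95 kPa; surcharge term q·N_q = 19.2 × 16.4 = 314.88 kPa; self-weight term 0.5·γ·B·N_γ·s_γ = 0.5 × 17.448 × 3 × 12.8 × 0.85 = 284.75 kPa.
q_ult = 737.95 + 314.88 + 284.75 = 1337.6 kPa.
q_all = 1337.6 / 3 = 445.86 kPa.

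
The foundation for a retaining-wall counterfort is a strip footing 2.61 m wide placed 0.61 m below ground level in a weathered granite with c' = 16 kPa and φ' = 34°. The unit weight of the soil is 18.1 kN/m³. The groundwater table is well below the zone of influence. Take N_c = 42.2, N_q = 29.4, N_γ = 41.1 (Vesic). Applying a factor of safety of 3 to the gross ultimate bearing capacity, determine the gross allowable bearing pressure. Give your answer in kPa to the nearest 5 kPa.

q_all ≈ 655 kPa

q = γ·D_f = 18.1 × 0.61 = 11.041 kPa.
c·N_c = 16 × 42.2 = 675.2 kPa
q·N_q = 11.041 × 29.4 = 324.61 kPa
0.5·γ·B·N_γ = 0.5 × 18.1 × 2.61 × 41.1 = 970.8 kPa
q_ult = 675.2 + 324.61 + 970.8 = 1970.6 kPa.
q_all = q_ult / FS = 1970.6 / 3 = 656.87 kPa.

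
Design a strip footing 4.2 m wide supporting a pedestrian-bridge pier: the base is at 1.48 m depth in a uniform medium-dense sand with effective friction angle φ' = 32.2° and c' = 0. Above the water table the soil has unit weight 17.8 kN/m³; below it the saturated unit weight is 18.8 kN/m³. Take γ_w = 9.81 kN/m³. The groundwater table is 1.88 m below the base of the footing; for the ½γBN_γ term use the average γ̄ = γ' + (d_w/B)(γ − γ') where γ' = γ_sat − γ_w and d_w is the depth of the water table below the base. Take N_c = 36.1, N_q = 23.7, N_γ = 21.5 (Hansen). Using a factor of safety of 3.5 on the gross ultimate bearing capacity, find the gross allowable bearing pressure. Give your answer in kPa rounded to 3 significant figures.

q_all ≈ 345 kPa

Effective surcharge at the founding depth q = γ·D_f = 17.8 × 1.48 = 26.344 kPa.
With d_w = 1.88 m < B, γ̄ = 8.99 + (1.88/4.2) × (17.8 − 8.99) = 12.934 kN/m³.
q_ult = q·N_q + 0.5·γ·B·N_γ
     = 26.344 × 23.7 + 0.5 × 12.934 × 4.2 × 21.5
     = 624.35 + 583.95 = 1208.3 kPa.
q_all = 1208.3 / 3.5 = 345.23 kPa.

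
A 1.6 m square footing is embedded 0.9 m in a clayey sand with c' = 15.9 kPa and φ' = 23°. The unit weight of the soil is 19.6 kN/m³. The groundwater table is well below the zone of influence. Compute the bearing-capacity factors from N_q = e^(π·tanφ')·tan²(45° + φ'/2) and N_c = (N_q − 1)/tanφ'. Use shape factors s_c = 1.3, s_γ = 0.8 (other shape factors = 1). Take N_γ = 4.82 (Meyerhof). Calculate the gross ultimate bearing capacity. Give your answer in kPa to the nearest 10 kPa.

q_ult ≈ 590 kPa

tan23° = 0.4245, so N_q = e^(π×0.4245)·tan²(56.5°) = 3.794 × 2.283 = 8.66.
N_c = (8.66 − 1)/tan23° = 18.05.
q = γ·D_f = 19.6 × 0.9 = 17.64 kPa.
c·N_c·s_c = 15.9 × 18.049 × 1.3 = 373.07 kPa
q·N_q = 17.64 × 8.6612 = 152.78 kPa
0.5·γ·B·N_γ·s_γ = 0.5 × 19.6 × 1.6 × 4.82 × 0.8 = 60.462 kPa
q_ult = 373.07 + 152.78 + 60.462 = 586.31 kPa.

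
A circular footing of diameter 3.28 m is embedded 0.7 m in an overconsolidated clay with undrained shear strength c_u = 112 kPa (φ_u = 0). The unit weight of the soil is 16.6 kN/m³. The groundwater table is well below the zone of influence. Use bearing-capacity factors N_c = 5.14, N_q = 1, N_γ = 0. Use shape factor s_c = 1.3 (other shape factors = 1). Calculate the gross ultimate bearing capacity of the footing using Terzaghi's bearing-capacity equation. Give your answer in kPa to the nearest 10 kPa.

q = γ·D_f = 16.6 × 0.7 = 11.62 kPa.
c·N_c·s_c = 112 × 5.14 × 1.3 = 748.38 kPa
q·N_q = 11.62 × 1 = 11.62 kPa
q_ult = 748.38 + 11.62 = 760 kPa.

q_ult ≈ 760 kPa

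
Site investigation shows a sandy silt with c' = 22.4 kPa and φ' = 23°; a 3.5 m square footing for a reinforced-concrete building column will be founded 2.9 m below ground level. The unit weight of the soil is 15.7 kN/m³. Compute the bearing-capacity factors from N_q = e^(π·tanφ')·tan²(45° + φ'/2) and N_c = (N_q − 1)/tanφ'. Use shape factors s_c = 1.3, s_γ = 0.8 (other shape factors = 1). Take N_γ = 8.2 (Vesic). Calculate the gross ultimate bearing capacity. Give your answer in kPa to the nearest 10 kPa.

tan23° = 0.4245, so N_q = e^(π×0.4245)·tan²(56.5°) = 3.794 × 2.283 = 8.66.
N_c = (8.66 − 1)/tan23° = 18.05.
q = γ·D_f = 15.7 × 2.9 = 45.53 kPa.
c·N_c·s_c = 22.4 × 18.049 × 1.3 = 525.58 kPa
q·N_q = 45.53 × 8.6612 = 394.34 kPa
0.5·γ·B·N_γ·s_γ = 0.5 × 15.7 × 3.5 × 8.2 × 0.8 = 180.24 kPa
q_ult = 525.58 + 394.34 + 180.24 = 1100.2 kPa.

q_ult ≈ 1100 kPa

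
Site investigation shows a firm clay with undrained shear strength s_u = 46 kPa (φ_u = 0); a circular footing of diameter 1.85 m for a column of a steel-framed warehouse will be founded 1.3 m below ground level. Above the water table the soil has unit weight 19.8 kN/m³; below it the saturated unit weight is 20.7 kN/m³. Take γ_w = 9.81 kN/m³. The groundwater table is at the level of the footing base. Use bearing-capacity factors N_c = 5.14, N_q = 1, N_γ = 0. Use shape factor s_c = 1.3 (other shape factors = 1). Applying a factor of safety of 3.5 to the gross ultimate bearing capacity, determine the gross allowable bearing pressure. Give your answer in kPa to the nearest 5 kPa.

q = γ·D_f = 19.8 × 1.3 = 25.74 kPa.
c·N_c·s_c = 46 × 5.14 × 1.3 = 307.37 kPa
q·N_q = 25.74 × 1 = 25.74 kPa
q_ult = 307.37 + 25.74 = 333.11 kPa.
q_all = q_ult / FS = 333.11 / 3.5 = 95.175 kPa.

q_all ≈ 95 kPa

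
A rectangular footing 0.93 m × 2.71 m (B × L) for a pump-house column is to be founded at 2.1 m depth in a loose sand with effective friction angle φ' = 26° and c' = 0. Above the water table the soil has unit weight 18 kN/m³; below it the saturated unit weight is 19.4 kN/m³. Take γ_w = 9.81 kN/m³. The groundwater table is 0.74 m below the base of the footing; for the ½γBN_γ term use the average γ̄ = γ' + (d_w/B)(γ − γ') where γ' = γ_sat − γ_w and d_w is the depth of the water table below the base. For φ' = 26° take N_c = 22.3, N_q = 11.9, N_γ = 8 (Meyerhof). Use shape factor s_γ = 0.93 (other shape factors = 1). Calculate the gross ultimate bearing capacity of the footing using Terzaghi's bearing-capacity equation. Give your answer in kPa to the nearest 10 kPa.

q_ult ≈ 510 kPa

q = γ·D_f = 18 × 2.1 = 37.8 kPa.
γ' = 9.59 kN/m³; averaging over the depth B below the base, γ̄ = γ' + (d_w/B)(γ − γ') = 16.282 kN/m³.
q·N_q = 37.8 × 11.9 = 449.82 kPa
0.5·γ·B·N_γ·s_γ = 0.5 × 16.282 × 0.93 × 8 × 0.93 = 56.329 kPa
q_ult = 449.82 + 56.329 = 506.15 kPa.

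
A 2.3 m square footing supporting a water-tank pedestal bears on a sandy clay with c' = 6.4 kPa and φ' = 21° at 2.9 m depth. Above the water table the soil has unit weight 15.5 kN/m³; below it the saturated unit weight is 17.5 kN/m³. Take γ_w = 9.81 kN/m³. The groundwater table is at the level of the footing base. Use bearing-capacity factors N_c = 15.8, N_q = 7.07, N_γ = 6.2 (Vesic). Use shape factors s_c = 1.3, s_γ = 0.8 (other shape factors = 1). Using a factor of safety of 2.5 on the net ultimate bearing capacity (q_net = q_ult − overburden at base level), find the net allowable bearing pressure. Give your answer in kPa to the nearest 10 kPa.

q_all(net) ≈ 180 kPa

q = γ·D_f = 15.5 × 2.9 = 44.95 kPa.
For the ½γBN_γ term take γ' = 17.5 − 9.81 = 7.69 kN/m³ (soil below base is submerged).
c·N_c·s_c = 6.4 × 15.8 × 1.3 = 131.46 kPa
q·N_q = 44.95 × 7.07 = 317.8 kPa
0.5·γ·B·N_γ·s_γ = 0.5 × 7.69 × 2.3 × 6.2 × 0.8 = 43.864 kPa
q_ult = 131.46 + 317.8 + 43.864 = 493.12 kPa.
q_net = 493.12 − 44.95 = 448.17 kPa.
q_all(net) = 448.17 / 2.5 = 179.27 kPa.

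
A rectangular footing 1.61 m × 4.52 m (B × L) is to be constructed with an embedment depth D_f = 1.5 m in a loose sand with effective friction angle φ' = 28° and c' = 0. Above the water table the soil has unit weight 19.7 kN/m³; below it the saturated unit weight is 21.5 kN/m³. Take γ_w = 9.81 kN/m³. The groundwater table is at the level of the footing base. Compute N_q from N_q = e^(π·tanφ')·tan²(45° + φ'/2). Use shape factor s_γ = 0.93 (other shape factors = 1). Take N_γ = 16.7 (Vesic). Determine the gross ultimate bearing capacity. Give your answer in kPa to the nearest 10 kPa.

q_ult ≈ 580 kPa

tan28° = 0.5317, so N_q = e^(π×0.5317)·tan²(59°) = 5.314 × 2.77 = 14.72.
q = γ·D_f = 19.7 × 1.5 = 29.55 kPa.
For the ½γBN_γ term take γ' = 21.5 − 9.81 = 11.69 kN/m³ (soil below base is submerged).
q·N_q = 29.55 × 14.72 = 434.97 kPa
0.5·γ·B·N_γ·s_γ = 0.5 × 11.69 × 1.61 × 16.7 × 0.93 = 146.15 kPa
q_ult = 434.97 + 146.15 = 581.13 kPa.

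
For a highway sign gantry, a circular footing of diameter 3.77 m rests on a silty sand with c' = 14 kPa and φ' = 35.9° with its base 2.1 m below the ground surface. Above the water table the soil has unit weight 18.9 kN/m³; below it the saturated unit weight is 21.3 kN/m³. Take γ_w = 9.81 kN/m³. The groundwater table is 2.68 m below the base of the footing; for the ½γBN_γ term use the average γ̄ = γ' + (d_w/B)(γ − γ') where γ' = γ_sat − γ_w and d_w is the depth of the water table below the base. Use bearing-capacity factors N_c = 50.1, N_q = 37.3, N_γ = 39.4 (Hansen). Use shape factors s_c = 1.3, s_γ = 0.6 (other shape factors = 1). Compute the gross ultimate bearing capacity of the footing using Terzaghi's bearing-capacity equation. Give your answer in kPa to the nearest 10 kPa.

q = γ·D_f = 18.9 × 2.1 = 39.69 kPa.
γ' = 11.49 kN/m³; averaging over the depth B below the base, γ̄ = γ' + (d_w/B)(γ − γ') = 16.758 kN/m³.
c·N_c·s_c = 14 × 50.1 × 1.3 = 911.82 kPa
q·N_q = 39.69 × 37.3 = 1480.4 kPa
0.5·γ·B·N_γ·s_γ = 0.5 × 16.758 × 3.77 × 39.4 × 0.6 = 746.74 kPa
q_ult = 911.82 + 1480.4 + 746.74 = 3139 kPa.

q_ult ≈ 3140 kPa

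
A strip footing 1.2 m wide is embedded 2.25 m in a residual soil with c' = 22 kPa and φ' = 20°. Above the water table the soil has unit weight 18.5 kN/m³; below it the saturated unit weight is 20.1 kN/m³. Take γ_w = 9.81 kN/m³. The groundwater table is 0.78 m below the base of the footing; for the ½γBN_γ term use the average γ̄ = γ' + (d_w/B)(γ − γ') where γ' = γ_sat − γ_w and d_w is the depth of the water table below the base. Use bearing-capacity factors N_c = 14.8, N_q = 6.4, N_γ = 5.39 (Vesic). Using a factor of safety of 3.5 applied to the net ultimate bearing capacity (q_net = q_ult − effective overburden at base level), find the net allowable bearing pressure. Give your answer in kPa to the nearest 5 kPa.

q = γ·D_f = 18.5 × 2.25 = 41.625 kPa.
γ' = 10.29 kN/m³; averaging over the depth B below the base, γ̄ = γ' + (d_w/B)(γ − γ') = 15.627 kN/m³.
c·N_c = 22 × 14.8 = 325.6 kPa
q·N_q = 41.625 × 6.4 = 266.4 kPa
0.5·γ·B·N_γ = 0.5 × 15.627 × 1.2 × 5.39 = 50.536 kPa
q_ult = 325.6 + 266.4 + 50.536 = 642.54 kPa.
Net ultimate: q_net = 642.54 − 41.625 = 600.91 kPa.
q_all(net) = 600.91 / 3.5 = 171.69 kPa.

q_all(net) ≈ 170 kPa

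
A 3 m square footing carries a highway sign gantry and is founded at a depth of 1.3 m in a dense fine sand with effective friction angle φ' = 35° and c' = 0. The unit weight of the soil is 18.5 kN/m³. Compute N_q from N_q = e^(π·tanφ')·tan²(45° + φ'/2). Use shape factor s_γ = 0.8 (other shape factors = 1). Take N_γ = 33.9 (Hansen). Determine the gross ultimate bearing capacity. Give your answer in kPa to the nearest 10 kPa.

q_ult ≈ 1550 kPa

tan35° = 0.7002, so N_q = e^(π×0.7002)·tan²(62.5°) = 9.023 × 3.69 = 33.3.
Overburden at base level: q = 18.5 × 1.3 = 24.05 kPa.
Surcharge term q·N_q = 24.05 × 33.296 = 800.77 kPa; self-weight term 0.5·γ·B·N_γ·s_γ = 0.5 × 18.5 × 3 × 33.9 × 0.8 = 752.58 kPa.
q_ult = 800.77 + 752.58 = 1553.4 kPa.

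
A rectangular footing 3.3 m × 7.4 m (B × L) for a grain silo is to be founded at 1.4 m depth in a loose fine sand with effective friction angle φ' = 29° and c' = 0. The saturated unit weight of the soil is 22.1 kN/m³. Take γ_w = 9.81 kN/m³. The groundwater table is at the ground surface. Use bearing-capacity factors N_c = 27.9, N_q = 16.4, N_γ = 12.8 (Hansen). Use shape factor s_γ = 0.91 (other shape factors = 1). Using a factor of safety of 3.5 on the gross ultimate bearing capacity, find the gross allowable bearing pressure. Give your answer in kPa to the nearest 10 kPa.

With the water table at the surface the whole profile is submerged: γ' = 22.1 − 9.81 = 12.29 kN/m³, so q = γ'·D_f = 17.206 kPa; the same γ' applies in the ½γBN_γ term.
q_ult = q·N_q + 0.5·γ·B·N_γ·s_γ
     = 17.206 × 16.4 + 0.5 × 12.29 × 3.3 × 12.8 × 0.91
     = 282.18 + 236.2 = 518.38 kPa.
q_all = 518.38 / 3.5 = 148.11 kPa.

q_all ≈ 150 kPa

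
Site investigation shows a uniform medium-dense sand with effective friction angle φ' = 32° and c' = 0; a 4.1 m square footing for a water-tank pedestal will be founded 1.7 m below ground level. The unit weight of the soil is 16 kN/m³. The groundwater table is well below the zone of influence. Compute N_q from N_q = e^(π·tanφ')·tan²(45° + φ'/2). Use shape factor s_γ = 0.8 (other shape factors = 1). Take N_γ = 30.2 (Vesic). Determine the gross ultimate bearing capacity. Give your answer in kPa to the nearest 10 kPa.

q_ult ≈ 1420 kPa

tan32° = 0.6249, so N_q = e^(π×0.6249)·tan²(61°) = 7.121 × 3.255 = 23.18.
q = γ·D_f = 16 × 1.7 = 27.2 kPa.
q·N_q = 27.2 × 23.177 = 630.41 kPa
0.5·γ·B·N_γ·s_γ = 0.5 × 16 × 4.1 × 30.2 × 0.8 = 792.45 kPa
q_ult = 630.41 + 792.45 = 1422.9 kPa.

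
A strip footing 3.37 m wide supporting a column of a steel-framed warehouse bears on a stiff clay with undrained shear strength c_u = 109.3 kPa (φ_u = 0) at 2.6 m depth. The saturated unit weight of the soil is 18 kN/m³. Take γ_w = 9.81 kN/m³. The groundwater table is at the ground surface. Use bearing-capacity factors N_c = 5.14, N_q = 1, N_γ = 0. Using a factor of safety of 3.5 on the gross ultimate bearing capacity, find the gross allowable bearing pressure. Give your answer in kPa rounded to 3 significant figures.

q_all ≈ 167 kPa

γ' = 18 − 9.81 = 8.19 kN/m³ (submerged throughout). q = 8.19 × 2.6 = 21.294 kPa.
c·N_c = 109.3 × 5.14 = 561.8 kPa
q·N_q = 21.294 × 1 = 21.294 kPa
q_ult = 561.8 + 21.294 = 583.1 kPa.
q_all = 583.1 / 3.5 = 166.6 kPa.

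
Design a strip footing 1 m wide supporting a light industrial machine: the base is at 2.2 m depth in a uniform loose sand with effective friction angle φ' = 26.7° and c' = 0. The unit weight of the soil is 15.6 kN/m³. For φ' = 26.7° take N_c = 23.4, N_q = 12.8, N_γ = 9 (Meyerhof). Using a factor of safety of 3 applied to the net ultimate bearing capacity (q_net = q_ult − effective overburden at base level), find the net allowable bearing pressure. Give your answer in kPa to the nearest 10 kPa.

q_all(net) ≈ 160 kPa

Effective surcharge at the founding depth q = γ·D_f = 15.6 × 2.2 = 34.32 kPa.
q_ult = q·N_q + 0.5·γ·B·N_γ
     = 34.32 × 12.8 + 0.5 × 15.6 × 1 × 9
     = 439.3 + 70.2 = 509.5 kPa.
Net ultimate: q_net = 509.5 − 34.32 = 475.18 kPa.
q_all(net) = 475.18 / 3 = 158.39 kPa.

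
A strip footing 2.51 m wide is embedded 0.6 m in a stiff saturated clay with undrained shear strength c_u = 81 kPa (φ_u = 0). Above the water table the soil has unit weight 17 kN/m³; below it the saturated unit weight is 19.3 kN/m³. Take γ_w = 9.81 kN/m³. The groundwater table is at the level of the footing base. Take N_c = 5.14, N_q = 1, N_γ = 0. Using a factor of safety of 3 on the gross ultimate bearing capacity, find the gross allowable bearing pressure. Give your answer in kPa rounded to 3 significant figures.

Overburden at base level: q = 17 × 0.6 = 10.2 kPa.
Cohesion term c·N_c = 81 × 5.14 = 416.34 kPa; surcharge term q·N_q = 10.2 × 1 = 10.2 kPa.
q_ult = 416.34 + 10.2 = 426.54 kPa.
q_all = 426.54 / 3 = 142.18 kPa.

q_all ≈ 142 kPa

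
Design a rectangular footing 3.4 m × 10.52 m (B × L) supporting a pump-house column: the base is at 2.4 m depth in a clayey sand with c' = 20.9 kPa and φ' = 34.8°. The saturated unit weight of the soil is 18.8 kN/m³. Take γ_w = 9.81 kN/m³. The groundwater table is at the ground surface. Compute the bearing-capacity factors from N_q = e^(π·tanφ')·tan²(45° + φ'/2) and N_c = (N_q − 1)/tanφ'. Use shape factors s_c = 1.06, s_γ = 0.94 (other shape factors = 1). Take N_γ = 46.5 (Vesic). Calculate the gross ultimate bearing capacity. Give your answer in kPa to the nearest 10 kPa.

q_ult ≈ 2370 kPa

tan34.8° = 0.695, so N_q = e^(π×0.695)·tan²(62.4°) = 8.877 × 3.659 = 32.48.
N_c = (32.48 − 1)/tan34.8° = 45.29.
Water table at ground surface, so effective unit weight γ' = 18.8 − 9.81 = 8.99 kN/m³ is used throughout; overburden q = 8.99 × 2.4 = 21.576 kPa; the same γ' applies in the ½γBN_γ term.
Cohesion term c·N_c·s_c = 20.9 × 45.294 × 1.06 = 1003.4 kPa; surcharge term q·N_q = 21.576 × 32.48 = 700.79 kPa; self-weight term 0.5·γ·B·N_γ·s_γ = 0.5 × 8.99 × 3.4 × 46.5 × 0.94 = 668.02 kPa.
q_ult = 1003.4 + 700.79 + 668.02 = 2372.2 kPa.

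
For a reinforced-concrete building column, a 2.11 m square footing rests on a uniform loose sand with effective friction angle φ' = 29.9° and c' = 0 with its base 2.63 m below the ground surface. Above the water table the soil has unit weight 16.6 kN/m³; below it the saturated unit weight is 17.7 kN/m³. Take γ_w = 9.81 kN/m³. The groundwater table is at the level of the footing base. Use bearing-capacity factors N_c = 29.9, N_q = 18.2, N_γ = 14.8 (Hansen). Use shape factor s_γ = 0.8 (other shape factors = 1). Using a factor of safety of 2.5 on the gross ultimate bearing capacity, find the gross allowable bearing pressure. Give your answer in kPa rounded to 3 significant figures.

q = γ·D_f = 16.6 × 2.63 = 43.658 kPa.
For the ½γBN_γ term take γ' = 17.7 − 9.81 = 7.89 kN/m³ (soil below base is submerged).
q·N_q = 43.658 × 18.2 = 794.58 kPa
0.5·γ·B·N_γ·s_γ = 0.5 × 7.89 × 2.11 × 14.8 × 0.8 = 98.556 kPa
q_ult = 794.58 + 98.556 = 893.13 kPa.
q_all = 893.13 / 2.5 = 357.25 kPa.

q_all ≈ 357 kPa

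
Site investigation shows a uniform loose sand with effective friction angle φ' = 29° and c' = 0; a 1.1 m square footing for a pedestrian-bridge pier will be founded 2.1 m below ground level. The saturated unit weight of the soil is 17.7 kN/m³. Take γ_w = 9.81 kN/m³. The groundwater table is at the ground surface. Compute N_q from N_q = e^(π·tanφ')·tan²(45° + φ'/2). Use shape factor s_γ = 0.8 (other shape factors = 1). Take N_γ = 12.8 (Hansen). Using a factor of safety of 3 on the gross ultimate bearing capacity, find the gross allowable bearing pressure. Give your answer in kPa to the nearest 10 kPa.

N_q = e^(π·tan29°)·tan²(59.5°) = 16.44.
Water table at ground surface, so effective unit weight γ' = 17.7 − 9.81 = 7.89 kN/m³ is used throughout; overburden q = 7.89 × 2.1 = 16.569 kPa; the same γ' applies in the ½γBN_γ term.
Surcharge term q·N_q = 16.569 × 16.443 = 272.45 kPa; self-weight term 0.5·γ·B·N_γ·s_γ = 0.5 × 7.89 × 1.1 × 12.8 × 0.8 = 44.436 kPa.
q_ult = 272.45 + 44.436 = 316.89 kPa.
q_all = 316.89 / 3 = 105.63 kPa.

q_all ≈ 110 kPa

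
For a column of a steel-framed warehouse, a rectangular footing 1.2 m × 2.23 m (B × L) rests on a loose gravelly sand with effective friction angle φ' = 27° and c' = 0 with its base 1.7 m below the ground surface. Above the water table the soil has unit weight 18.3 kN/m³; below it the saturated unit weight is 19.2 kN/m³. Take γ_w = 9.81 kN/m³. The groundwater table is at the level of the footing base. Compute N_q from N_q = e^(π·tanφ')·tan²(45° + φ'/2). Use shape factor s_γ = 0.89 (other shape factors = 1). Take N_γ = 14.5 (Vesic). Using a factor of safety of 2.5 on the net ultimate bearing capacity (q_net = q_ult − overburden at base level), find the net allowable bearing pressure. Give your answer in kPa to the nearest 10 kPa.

q_all(net) ≈ 180 kPa

N_q = e^(π·tan27°)·tan²(58.5°) = 13.2.
q = γ·D_f = 18.3 × 1.7 = 31.11 kPa.
For the ½γBN_γ term take γ' = 19.2 − 9.81 = 9.39 kN/m³ (soil below base is submerged).
q·N_q = 31.11 × 13.199 = 410.63 kPa
0.5·γ·B·N_γ·s_γ = 0.5 × 9.39 × 1.2 × 14.5 × 0.89 = 72.707 kPa
q_ult = 410.63 + 72.707 = 483.33 kPa.
q_net = 483.33 − 31.11 = 452.22 kPa.
q_all(net) = 452.22 / 2.5 = 180.89 kPa.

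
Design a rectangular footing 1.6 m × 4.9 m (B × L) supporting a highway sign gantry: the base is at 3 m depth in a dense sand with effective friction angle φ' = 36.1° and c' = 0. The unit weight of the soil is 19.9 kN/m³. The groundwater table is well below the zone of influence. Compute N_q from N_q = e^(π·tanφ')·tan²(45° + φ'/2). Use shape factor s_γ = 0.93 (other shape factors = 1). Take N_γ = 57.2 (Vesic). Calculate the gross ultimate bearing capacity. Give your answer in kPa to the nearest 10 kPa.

tan36.1° = 0.7292, so N_q = e^(π×0.7292)·tan²(63.05°) = 9.884 × 3.869 = 38.24.
Overburden at base level: q = 19.9 × 3 = 59.7 kPa.
Surcharge term q·N_q = 59.7 × 38.235 = 2282.6 kPa; self-weight term 0.5·γ·B·N_γ·s_γ = 0.5 × 19.9 × 1.6 × 57.2 × 0.93 = 846.88 kPa.
q_ult = 2282.6 + 846.88 = 3129.5 kPa.

q_ult ≈ 3130 kPa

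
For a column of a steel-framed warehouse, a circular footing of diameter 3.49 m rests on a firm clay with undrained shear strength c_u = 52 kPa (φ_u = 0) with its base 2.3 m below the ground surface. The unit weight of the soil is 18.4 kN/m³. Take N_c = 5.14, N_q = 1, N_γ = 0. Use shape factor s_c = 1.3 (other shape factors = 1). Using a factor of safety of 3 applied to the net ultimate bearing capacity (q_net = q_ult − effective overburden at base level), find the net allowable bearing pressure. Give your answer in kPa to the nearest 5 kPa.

q_all(net) ≈ 115 kPa

q = γ·D_f = 18.4 × 2.3 = 42.32 kPa.
c·N_c·s_c = 52 × 5.14 × 1.3 = 347.46 kPa
q·N_q = 42.32 × 1 = 42.32 kPa
q_ult = 347.46 + 42.32 = 389.78 kPa.
Net ultimate: q_net = 389.78 − 42.32 = 347.46 kPa.
q_all(net) = 347.46 / 3 = 115.82 kPa.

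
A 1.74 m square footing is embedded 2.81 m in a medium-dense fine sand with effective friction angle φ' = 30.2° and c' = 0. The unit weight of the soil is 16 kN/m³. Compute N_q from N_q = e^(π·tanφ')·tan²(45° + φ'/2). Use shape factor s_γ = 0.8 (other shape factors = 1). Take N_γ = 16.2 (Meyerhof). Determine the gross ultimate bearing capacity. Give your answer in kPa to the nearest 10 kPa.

tan30.2° = 0.582, so N_q = e^(π×0.582)·tan²(60.1°) = 6.224 × 3.024 = 18.82.
Overburden at base level: q = 16 × 2.81 = 44.96 kPa.
Surcharge term q·N_q = 44.96 × 18.824 = 846.33 kPa; self-weight term 0.5·γ·B·N_γ·s_γ = 0.5 × 16 × 1.74 × 16.2 × 0.8 = 180.4 kPa.
q_ult = 846.33 + 180.4 = 1026.7 kPa.

q_ult ≈ 1030 kPa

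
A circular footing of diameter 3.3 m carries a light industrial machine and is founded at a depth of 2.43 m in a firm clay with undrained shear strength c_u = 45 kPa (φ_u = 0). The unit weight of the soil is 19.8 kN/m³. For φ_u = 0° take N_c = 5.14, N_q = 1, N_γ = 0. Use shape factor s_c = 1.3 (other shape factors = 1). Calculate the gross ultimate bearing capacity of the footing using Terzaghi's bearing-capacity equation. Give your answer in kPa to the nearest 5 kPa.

q = γ·D_f = 19.8 × 2.43 = 48.114 kPa.
c·N_c·s_c = 45 × 5.14 × 1.3 = 300.69 kPa
q·N_q = 48.114 × 1 = 48.114 kPa
q_ult = 300.69 + 48.114 = 348.8 kPa.

q_ult ≈ 350 kPa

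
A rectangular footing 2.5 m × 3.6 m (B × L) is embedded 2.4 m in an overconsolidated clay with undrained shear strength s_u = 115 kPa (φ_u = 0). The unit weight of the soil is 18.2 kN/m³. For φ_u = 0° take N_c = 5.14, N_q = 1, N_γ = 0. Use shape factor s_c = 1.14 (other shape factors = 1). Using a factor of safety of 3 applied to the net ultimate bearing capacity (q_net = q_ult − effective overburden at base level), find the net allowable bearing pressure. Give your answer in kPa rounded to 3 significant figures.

q = γ·D_f = 18.2 × 2.4 = 43.68 kPa.
c·N_c·s_c = 115 × 5.14 × 1.14 = 673.85 kPa
q·N_q = 43.68 × 1 = 43.68 kPa
q_ult = 673.85 + 43.68 = 717.53 kPa.
Net ultimate: q_net = 717.53 − 43.68 = 673.85 kPa.
q_all(net) = 673.85 / 3 = 224.62 kPa.

q_all(net) ≈ 225 kPa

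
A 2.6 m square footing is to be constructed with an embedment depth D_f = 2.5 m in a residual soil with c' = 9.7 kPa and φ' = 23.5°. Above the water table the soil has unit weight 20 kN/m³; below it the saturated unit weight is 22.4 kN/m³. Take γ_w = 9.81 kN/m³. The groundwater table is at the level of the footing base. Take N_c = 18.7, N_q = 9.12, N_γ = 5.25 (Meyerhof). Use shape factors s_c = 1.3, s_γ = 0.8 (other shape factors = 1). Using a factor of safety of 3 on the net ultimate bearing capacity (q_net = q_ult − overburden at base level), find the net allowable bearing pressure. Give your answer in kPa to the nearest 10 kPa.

Overburden at base level: q = 20 × 2.5 = 50 kPa.
Below the base the soil is submerged, so the ½γBN_γ term uses γ' = 22.4 − 9.81 = 12.59 kN/m³.
Cohesion term c·N_c·s_c = 9.7 × 18.7 × 1.3 = 235.81 kPa; surcharge term q·N_q = 50 × 9.12 = 456 kPa; self-weight term 0.5·γ·B·N_γ·s_γ = 0.5 × 12.59 × 2.6 × 5.25 × 0.8 = 68.741 kPa.
q_ult = 235.81 + 456 + 68.741 = 760.55 kPa.
q_net = 760.55 − 50 = 710.55 kPa.
q_all(net) = 710.55 / 3 = 236.85 kPa.

q_all(net) ≈ 240 kPa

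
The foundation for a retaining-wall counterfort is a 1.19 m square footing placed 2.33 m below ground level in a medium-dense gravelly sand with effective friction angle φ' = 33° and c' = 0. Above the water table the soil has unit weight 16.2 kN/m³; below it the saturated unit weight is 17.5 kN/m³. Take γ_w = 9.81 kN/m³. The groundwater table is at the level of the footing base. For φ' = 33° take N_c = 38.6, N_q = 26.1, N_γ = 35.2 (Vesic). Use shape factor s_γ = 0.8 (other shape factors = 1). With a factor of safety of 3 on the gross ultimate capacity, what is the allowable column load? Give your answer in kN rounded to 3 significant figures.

Effective surcharge at the founding depth q = γ·D_f = 16.2 × 2.33 = 37.746 kPa.
The water table coincides with the base, so in the self-weight term γ → γ' = 7.69 kN/m³.
q_ult = q·N_q + 0.5·γ·B·N_γ·s_γ
     = 37.746 × 26.1 + 0.5 × 7.69 × 1.19 × 35.2 × 0.8
     = 985.17 + 128.85 = 1114 kPa.
Gross allowable pressure q_all = 1114 / 3 = 371.34 kPa.
Footing area = 1.4161 m², so allowable column load = 371.34 × 1.4161 = 525.85 kN.

P_all ≈ 526 kN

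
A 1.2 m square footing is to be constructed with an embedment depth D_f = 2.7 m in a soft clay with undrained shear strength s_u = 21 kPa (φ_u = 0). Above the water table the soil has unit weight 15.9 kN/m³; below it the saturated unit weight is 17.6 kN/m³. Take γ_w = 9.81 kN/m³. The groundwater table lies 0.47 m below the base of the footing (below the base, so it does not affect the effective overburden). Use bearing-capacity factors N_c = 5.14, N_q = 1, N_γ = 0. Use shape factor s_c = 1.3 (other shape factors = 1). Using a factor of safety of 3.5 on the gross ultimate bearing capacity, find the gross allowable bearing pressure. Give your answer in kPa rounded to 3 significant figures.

q_all ≈ 52.4 kPa

Overburden at base level: q = 15.9 × 2.7 = 42.93 kPa.
Cohesion term c·N_c·s_c = 21 × 5.14 × 1.3 = 140.32 kPa; surcharge term q·N_q = 42.93 × 1 = 42.93 kPa.
q_ult = 140.32 + 42.93 = 183.25 kPa.
q_all = 183.25 / 3.5 = 52.358 kPa.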